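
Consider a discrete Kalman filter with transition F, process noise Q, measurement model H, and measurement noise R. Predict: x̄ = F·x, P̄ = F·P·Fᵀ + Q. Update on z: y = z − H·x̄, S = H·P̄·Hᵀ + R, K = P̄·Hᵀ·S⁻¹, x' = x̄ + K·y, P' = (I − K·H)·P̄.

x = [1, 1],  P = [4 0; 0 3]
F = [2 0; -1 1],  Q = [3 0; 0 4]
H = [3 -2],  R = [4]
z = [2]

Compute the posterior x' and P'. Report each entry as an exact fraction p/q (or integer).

x' = [338/315, 184/315]
P' = [656/315 838/315; 838/315 1349/315]

x̄ = F·x = [2, 0]
P̄ = F·P·Fᵀ + Q = [19 -8; -8 11]
y = z − H·x̄ = [-4]
S = H·P̄·Hᵀ + R = [315]
K = P̄·Hᵀ·S⁻¹ = [73/315; -46/315]
x' = x̄ + K·y = [338/315, 184/315]
P' = (I − K·H)·P̄ = [656/315 838/315; 838/315 1349/315]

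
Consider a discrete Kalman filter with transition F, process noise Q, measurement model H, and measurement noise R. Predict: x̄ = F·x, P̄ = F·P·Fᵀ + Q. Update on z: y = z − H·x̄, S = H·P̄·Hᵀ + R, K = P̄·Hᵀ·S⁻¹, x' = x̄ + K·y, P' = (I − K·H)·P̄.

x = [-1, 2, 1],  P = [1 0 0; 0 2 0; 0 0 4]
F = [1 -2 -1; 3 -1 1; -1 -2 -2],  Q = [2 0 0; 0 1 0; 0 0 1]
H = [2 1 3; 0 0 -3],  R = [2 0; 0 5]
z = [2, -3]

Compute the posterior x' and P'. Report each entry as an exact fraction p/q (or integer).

x' = [795/6203, -12220/6203, 7138/6203]
P' = [5523/6203 -2968/6203 -1580/6203; -2968/6203 81037/18609 -16675/18609; -1580/6203 -16675/18609 9055/18609]

x̄ = F·x = [-6, -4, -5]
P̄ = F·P·Fᵀ + Q = [15 3 15; 3 16 -7; 15 -7 26]
y = z − H·x̄ = [33, -18]
S = H·P̄·Hᵀ + R = [462 -303; -303 239]
K = P̄·Hᵀ·S⁻¹ = [1669/6203 948/6203; 6602/18609 3335/6203; 505/18609 -1811/6203]
x' = x̄ + K·y = [795/6203, -12220/6203, 7138/6203]
P' = (I − K·H)·P̄ = [5523/6203 -2968/6203 -1580/6203; -2968/6203 81037/18609 -16675/18609; -1580/6203 -16675/18609 9055/18609]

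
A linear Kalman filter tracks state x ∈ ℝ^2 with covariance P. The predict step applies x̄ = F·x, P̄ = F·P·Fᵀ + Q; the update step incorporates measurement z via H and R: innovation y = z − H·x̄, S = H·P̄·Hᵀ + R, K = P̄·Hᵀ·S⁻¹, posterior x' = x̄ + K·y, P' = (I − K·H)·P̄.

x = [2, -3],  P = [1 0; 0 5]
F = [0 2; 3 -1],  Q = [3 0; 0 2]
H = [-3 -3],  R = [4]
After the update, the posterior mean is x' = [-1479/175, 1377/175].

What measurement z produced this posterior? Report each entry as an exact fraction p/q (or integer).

z = [2]

x̄ = F·x = [-6, 9]
P̄ = F·P·Fᵀ + Q = [23 -10; -10 16]
S = H·P̄·Hᵀ + R = [175]
K = P̄·Hᵀ·S⁻¹ = [-39/175; -18/175]
x' − x̄ = [-429/175, -198/175] = K·y
y = (KᵀK)⁻¹·Kᵀ·(x' − x̄) = [11]
z = y + H·x̄ = [11] + [-9] = [2]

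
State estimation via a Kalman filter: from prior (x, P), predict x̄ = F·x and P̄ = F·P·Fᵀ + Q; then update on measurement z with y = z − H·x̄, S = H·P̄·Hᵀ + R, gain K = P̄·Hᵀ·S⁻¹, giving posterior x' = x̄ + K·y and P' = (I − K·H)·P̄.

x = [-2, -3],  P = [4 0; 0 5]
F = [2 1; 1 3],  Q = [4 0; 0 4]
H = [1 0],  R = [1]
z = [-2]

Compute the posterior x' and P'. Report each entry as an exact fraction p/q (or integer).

x' = [-57/26, -171/26]
P' = [25/26 23/26; 23/26 849/26]

x̄ = F·x = [-7, -11]
P̄ = F·P·Fᵀ + Q = [25 23; 23 53]
y = z − H·x̄ = [5]
S = H·P̄·Hᵀ + R = [26]
K = P̄·Hᵀ·S⁻¹ = [25/26; 23/26]
x' = x̄ + K·y = [-57/26, -171/26]
P' = (I − K·H)·P̄ = [25/26 23/26; 23/26 849/26]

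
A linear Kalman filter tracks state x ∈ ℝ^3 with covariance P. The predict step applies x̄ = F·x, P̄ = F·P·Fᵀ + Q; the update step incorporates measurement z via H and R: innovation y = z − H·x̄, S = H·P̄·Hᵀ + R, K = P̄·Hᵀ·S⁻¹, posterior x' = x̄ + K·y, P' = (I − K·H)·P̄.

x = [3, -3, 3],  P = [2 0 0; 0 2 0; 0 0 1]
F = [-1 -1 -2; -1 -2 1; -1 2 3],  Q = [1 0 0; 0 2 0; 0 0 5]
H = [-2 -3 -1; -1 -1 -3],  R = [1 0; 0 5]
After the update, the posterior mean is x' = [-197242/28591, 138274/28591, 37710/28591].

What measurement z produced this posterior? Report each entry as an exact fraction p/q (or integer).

z = [-2, -2]

x̄ = F·x = [-6, 6, 0]
P̄ = F·P·Fᵀ + Q = [9 4 -8; 4 13 -3; -8 -3 24]
S = H·P̄·Hᵀ + R = [176 63; 63 185]
K = P̄·Hᵀ·S⁻¹ = [-4763/28591 3322/28591; -7636/28591 1364/28591; 4028/28591 -10799/28591]
x' − x̄ = [-25696/28591, -33272/28591, 37710/28591] = K·y
y = (KᵀK)⁻¹·Kᵀ·(x' − x̄) = [4, -2]
z = y + H·x̄ = [4, -2] + [-6, 0] = [-2, -2]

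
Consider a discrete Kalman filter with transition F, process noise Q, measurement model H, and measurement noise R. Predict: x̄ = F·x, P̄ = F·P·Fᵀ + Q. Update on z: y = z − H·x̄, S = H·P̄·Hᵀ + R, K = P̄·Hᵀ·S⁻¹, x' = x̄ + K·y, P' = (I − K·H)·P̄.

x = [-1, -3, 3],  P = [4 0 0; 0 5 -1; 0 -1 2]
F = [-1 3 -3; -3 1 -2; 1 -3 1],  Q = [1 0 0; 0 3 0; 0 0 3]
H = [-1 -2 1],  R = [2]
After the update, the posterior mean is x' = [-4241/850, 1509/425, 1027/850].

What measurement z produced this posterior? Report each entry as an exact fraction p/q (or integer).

x̄ = F·x = [-17, -6, 11]
P̄ = F·P·Fᵀ + Q = [86 48 -67; 48 56 -38; -67 -38 60]
S = H·P̄·Hᵀ + R = [850]
K = P̄·Hᵀ·S⁻¹ = [-249/850; -99/425; 203/850]
x' − x̄ = [10209/850, 4059/425, -8323/850] = K·y
y = (KᵀK)⁻¹·Kᵀ·(x' − x̄) = [-41]
z = y + H·x̄ = [-41] + [40] = [-1]

z = [-1]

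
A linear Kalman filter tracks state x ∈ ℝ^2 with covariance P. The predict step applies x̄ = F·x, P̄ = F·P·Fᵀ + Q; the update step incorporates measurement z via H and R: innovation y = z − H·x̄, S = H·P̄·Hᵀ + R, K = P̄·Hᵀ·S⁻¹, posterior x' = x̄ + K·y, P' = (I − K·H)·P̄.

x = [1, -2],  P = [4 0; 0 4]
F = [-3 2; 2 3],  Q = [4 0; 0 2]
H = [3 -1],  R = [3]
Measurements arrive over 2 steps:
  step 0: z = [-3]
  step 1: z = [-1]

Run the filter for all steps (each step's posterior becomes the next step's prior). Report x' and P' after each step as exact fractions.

step 0: x' = [-525/187, -1000/187], P' = [1064/187 3024/187; 3024/187 9126/187]
step 1: x' = [-17243/18961, -41654/18961], P' = [1054468/18961 3168300/18961; 3168300/18961 9574788/18961]

step 0: x̄ = F·x = [-7, -4]
step 0: P̄ = F·P·Fᵀ + Q = [56 0; 0 54]
step 0: y = z − H·x̄ = [14]
step 0: S = H·P̄·Hᵀ + R = [561]
step 0: K = P̄·Hᵀ·S⁻¹ = [56/187; -18/187]
step 0: x' = x̄ + K·y = [-525/187, -1000/187]
step 0: P' = (I − K·H)·P̄ = [1064/187 3024/187; 3024/187 9126/187]
step 1: x̄ = F·x = [-25/11, -4050/187]
step 1: P̄ = F·P·Fᵀ + Q = [620/11 1956/11; 1956/11 123052/187]
step 1: y = z − H·x̄ = [-2962/187]
step 1: S = H·P̄·Hᵀ + R = [18961/187]
step 1: K = P̄·Hᵀ·S⁻¹ = [-1632/18961; -23296/18961]
step 1: x' = x̄ + K·y = [-17243/18961, -41654/18961]
step 1: P' = (I − K·H)·P̄ = [1054468/18961 3168300/18961; 3168300/18961 9574788/18961]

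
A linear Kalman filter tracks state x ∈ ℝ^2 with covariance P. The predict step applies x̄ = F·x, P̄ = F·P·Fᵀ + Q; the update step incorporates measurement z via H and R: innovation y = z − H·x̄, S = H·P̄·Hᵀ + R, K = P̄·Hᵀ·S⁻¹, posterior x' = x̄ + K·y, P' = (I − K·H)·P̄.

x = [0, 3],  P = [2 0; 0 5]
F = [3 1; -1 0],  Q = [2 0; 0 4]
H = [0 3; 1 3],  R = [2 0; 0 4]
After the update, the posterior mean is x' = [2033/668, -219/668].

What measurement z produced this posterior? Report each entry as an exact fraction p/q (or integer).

x̄ = F·x = [3, 0]
P̄ = F·P·Fᵀ + Q = [25 -6; -6 6]
S = H·P̄·Hᵀ + R = [56 36; 36 47]
K = P̄·Hᵀ·S⁻¹ = [-549/668 130/167; 207/668 3/167]
x' − x̄ = [29/668, -219/668] = K·y
y = (KᵀK)⁻¹·Kᵀ·(x' − x̄) = [-1, -1]
z = y + H·x̄ = [-1, -1] + [0, 3] = [-1, 2]

z = [-1, 2]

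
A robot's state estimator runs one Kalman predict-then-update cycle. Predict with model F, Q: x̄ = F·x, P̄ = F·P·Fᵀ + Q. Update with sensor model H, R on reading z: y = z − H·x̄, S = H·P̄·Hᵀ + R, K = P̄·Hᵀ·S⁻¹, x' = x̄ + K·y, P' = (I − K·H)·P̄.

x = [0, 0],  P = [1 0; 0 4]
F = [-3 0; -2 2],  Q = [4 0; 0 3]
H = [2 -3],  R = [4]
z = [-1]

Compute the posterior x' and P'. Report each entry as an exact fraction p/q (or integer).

x̄ = F·x = [0, 0]
P̄ = F·P·Fᵀ + Q = [13 6; 6 23]
y = z − H·x̄ = [-1]
S = H·P̄·Hᵀ + R = [191]
K = P̄·Hᵀ·S⁻¹ = [8/191; -57/191]
x' = x̄ + K·y = [-8/191, 57/191]
P' = (I − K·H)·P̄ = [2419/191 1602/191; 1602/191 1144/191]

x' = [-8/191, 57/191]
P' = [2419/191 1602/191; 1602/191 1144/191]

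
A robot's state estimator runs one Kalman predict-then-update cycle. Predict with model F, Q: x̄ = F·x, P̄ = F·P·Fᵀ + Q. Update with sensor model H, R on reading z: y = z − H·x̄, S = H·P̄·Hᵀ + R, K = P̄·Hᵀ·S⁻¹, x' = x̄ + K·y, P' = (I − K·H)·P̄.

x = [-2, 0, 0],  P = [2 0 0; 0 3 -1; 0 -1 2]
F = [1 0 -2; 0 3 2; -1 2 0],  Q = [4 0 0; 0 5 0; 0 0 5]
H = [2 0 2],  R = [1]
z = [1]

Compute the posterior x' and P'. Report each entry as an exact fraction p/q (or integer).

x' = [-266/149, 24/149, 340/149]
P' = [1062/149 -1066/149 -1046/149; -1066/149 3596/149 1078/149; -1046/149 1078/149 1067/149]

x̄ = F·x = [-2, 0, 2]
P̄ = F·P·Fᵀ + Q = [14 -2 2; -2 28 14; 2 14 19]
y = z − H·x̄ = [1]
S = H·P̄·Hᵀ + R = [149]
K = P̄·Hᵀ·S⁻¹ = [32/149; 24/149; 42/149]
x' = x̄ + K·y = [-266/149, 24/149, 340/149]
P' = (I − K·H)·P̄ = [1062/149 -1066/149 -1046/149; -1066/149 3596/149 1078/149; -1046/149 1078/149 1067/149]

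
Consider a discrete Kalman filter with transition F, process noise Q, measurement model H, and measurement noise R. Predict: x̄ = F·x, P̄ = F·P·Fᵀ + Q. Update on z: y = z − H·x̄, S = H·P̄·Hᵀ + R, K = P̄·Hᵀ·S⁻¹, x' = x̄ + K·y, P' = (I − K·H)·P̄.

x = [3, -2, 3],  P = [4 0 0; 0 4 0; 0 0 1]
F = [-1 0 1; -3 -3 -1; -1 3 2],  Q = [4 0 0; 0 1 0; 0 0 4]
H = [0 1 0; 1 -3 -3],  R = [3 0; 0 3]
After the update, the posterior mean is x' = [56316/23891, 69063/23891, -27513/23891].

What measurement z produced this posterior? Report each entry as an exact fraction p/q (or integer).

z = [3, -3]

x̄ = F·x = [0, -6, -3]
P̄ = F·P·Fᵀ + Q = [9 11 6; 11 74 -26; 6 -26 48]
S = H·P̄·Hᵀ + R = [77 -133; -133 540]
K = P̄·Hᵀ·S⁻¹ = [354/23891 -253/3413; 22271/23891 -57/3413; -22020/23891 -1154/3413]
x' − x̄ = [56316/23891, 212409/23891, 44160/23891] = K·y
y = (KᵀK)⁻¹·Kᵀ·(x' − x̄) = [9, -30]
z = y + H·x̄ = [9, -30] + [-6, 27] = [3, -3]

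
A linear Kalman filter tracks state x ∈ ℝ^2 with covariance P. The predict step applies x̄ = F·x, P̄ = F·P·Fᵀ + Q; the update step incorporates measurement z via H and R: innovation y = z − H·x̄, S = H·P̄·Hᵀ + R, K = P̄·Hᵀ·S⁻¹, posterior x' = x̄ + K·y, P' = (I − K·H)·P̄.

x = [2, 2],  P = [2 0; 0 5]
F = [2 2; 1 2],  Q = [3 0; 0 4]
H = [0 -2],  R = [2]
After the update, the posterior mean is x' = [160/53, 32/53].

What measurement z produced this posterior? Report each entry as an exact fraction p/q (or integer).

z = [-1]

x̄ = F·x = [8, 6]
P̄ = F·P·Fᵀ + Q = [31 24; 24 26]
S = H·P̄·Hᵀ + R = [106]
K = P̄·Hᵀ·S⁻¹ = [-24/53; -26/53]
x' − x̄ = [-264/53, -286/53] = K·y
y = (KᵀK)⁻¹·Kᵀ·(x' − x̄) = [11]
z = y + H·x̄ = [11] + [-12] = [-1]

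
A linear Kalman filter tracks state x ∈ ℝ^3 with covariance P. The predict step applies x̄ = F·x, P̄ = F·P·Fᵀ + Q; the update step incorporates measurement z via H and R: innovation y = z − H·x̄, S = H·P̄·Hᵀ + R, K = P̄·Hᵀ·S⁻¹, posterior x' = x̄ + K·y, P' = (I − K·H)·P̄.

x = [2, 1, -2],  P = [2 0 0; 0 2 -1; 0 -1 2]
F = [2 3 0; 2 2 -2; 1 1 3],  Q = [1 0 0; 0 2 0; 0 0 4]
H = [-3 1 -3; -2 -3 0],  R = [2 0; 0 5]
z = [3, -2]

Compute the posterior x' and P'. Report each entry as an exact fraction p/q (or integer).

x' = [-5927/34109, 211198/238763, -129366/238763]
P' = [36139/34109 -14926/34109 -39289/34109; -14926/34109 158498/238763 148992/238763; -39289/34109 148992/238763 361869/238763]

x̄ = F·x = [7, 10, -3]
P̄ = F·P·Fᵀ + Q = [27 26 1; 26 34 -8; 1 -8 20]
y = z − H·x̄ = [5, 42]
S = H·P̄·Hᵀ + R = [369 176; 176 731]
K = P̄·Hᵀ·S⁻¹ = [-2738/34109 -5500/34109; 12484/238763 -53306/238763; -55773/238763 20614/238763]
x' = x̄ + K·y = [-5927/34109, 211198/238763, -129366/238763]
P' = (I − K·H)·P̄ = [36139/34109 -14926/34109 -39289/34109; -14926/34109 158498/238763 148992/238763; -39289/34109 148992/238763 361869/238763]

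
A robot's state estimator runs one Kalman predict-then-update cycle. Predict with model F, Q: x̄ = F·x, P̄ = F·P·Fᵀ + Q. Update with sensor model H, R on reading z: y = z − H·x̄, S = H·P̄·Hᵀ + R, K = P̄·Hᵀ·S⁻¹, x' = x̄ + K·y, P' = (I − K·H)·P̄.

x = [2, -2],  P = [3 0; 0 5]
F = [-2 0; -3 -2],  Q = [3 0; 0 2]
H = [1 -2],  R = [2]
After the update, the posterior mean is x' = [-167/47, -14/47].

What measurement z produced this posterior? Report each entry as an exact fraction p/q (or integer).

x̄ = F·x = [-4, -2]
P̄ = F·P·Fᵀ + Q = [15 18; 18 49]
S = H·P̄·Hᵀ + R = [141]
K = P̄·Hᵀ·S⁻¹ = [-7/47; -80/141]
x' − x̄ = [21/47, 80/47] = K·y
y = (KᵀK)⁻¹·Kᵀ·(x' − x̄) = [-3]
z = y + H·x̄ = [-3] + [0] = [-3]

z = [-3]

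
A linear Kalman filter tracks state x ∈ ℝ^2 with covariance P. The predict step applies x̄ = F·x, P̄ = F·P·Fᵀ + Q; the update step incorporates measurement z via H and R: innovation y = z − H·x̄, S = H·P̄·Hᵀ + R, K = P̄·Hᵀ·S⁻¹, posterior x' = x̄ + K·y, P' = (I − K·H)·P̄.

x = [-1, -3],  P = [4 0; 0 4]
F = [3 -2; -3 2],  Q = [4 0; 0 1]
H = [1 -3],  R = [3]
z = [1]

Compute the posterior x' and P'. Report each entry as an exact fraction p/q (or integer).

x̄ = F·x = [3, -3]
P̄ = F·P·Fᵀ + Q = [56 -52; -52 53]
y = z − H·x̄ = [-11]
S = H·P̄·Hᵀ + R = [848]
K = P̄·Hᵀ·S⁻¹ = [1/4; -211/848]
x' = x̄ + K·y = [1/4, -223/848]
P' = (I − K·H)·P̄ = [3 3/4; 3/4 423/848]

x' = [1/4, -223/848]
P' = [3 3/4; 3/4 423/848]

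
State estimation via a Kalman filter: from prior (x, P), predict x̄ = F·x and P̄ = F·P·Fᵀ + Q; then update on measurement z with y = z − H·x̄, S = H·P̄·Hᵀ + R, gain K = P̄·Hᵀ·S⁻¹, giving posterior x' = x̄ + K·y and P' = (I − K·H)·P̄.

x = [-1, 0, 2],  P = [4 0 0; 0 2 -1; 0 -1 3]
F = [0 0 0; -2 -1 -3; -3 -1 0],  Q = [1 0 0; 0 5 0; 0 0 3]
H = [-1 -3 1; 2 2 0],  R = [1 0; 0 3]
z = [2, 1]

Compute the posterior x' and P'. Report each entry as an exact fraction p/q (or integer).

x̄ = F·x = [0, -4, 3]
P̄ = F·P·Fᵀ + Q = [1 0 0; 0 44 23; 0 23 41]
y = z − H·x̄ = [-13, 9]
S = H·P̄·Hᵀ + R = [301 -220; -220 183]
K = P̄·Hᵀ·S⁻¹ = [257/6683 382/6683; -587/6683 2508/6683; 4996/6683 7686/6683]
x' = x̄ + K·y = [97/6683, 3471/6683, 24275/6683]
P' = (I − K·H)·P̄ = [6176/6683 -5603/6683 -10376/6683; -5603/6683 9365/6683 21905/6683; -10376/6683 21905/6683 60335/6683]

x' = [97/6683, 3471/6683, 24275/6683]
P' = [6176/6683 -5603/6683 -10376/6683; -5603/6683 9365/6683 21905/6683; -10376/6683 21905/6683 60335/6683]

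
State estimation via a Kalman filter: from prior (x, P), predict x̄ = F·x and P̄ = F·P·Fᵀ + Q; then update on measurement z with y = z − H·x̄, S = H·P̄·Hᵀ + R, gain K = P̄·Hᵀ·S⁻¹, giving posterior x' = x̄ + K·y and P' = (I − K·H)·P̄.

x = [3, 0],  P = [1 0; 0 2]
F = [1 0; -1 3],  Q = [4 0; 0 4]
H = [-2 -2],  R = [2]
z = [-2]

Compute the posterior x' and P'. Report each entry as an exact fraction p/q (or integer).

x̄ = F·x = [3, -3]
P̄ = F·P·Fᵀ + Q = [5 -1; -1 23]
y = z − H·x̄ = [-2]
S = H·P̄·Hᵀ + R = [106]
K = P̄·Hᵀ·S⁻¹ = [-4/53; -22/53]
x' = x̄ + K·y = [167/53, -115/53]
P' = (I − K·H)·P̄ = [233/53 -229/53; -229/53 251/53]

x' = [167/53, -115/53]
P' = [233/53 -229/53; -229/53 251/53]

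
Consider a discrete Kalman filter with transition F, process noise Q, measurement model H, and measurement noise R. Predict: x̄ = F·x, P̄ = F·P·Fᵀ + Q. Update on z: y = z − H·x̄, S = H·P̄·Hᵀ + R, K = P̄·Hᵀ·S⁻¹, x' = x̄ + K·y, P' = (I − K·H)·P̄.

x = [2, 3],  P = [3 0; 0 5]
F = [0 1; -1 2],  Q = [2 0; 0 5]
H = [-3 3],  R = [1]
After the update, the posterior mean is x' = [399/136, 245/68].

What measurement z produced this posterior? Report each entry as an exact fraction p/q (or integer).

z = [2]

x̄ = F·x = [3, 4]
P̄ = F·P·Fᵀ + Q = [7 10; 10 28]
S = H·P̄·Hᵀ + R = [136]
K = P̄·Hᵀ·S⁻¹ = [9/136; 27/68]
x' − x̄ = [-9/136, -27/68] = K·y
y = (KᵀK)⁻¹·Kᵀ·(x' − x̄) = [-1]
z = y + H·x̄ = [-1] + [3] = [2]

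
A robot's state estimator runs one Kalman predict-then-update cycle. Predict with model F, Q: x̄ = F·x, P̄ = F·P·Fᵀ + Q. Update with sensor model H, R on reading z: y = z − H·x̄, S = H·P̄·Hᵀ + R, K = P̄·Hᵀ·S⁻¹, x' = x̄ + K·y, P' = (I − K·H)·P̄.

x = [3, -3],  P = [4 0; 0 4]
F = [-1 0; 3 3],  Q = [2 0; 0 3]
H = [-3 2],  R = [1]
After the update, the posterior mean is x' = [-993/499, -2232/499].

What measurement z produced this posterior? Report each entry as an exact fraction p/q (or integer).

x̄ = F·x = [-3, 0]
P̄ = F·P·Fᵀ + Q = [6 -12; -12 75]
S = H·P̄·Hᵀ + R = [499]
K = P̄·Hᵀ·S⁻¹ = [-42/499; 186/499]
x' − x̄ = [504/499, -2232/499] = K·y
y = (KᵀK)⁻¹·Kᵀ·(x' − x̄) = [-12]
z = y + H·x̄ = [-12] + [9] = [-3]

z = [-3]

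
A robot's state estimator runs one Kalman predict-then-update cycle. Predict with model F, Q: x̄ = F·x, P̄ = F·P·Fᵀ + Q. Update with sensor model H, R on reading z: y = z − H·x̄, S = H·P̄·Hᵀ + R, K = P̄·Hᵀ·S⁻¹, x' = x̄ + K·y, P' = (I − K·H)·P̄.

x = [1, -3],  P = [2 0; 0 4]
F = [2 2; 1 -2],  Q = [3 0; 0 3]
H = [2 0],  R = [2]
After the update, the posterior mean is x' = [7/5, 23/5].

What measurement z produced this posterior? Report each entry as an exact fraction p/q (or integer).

z = [3]

x̄ = F·x = [-4, 7]
P̄ = F·P·Fᵀ + Q = [27 -12; -12 21]
S = H·P̄·Hᵀ + R = [110]
K = P̄·Hᵀ·S⁻¹ = [27/55; -12/55]
x' − x̄ = [27/5, -12/5] = K·y
y = (KᵀK)⁻¹·Kᵀ·(x' − x̄) = [11]
z = y + H·x̄ = [11] + [-8] = [3]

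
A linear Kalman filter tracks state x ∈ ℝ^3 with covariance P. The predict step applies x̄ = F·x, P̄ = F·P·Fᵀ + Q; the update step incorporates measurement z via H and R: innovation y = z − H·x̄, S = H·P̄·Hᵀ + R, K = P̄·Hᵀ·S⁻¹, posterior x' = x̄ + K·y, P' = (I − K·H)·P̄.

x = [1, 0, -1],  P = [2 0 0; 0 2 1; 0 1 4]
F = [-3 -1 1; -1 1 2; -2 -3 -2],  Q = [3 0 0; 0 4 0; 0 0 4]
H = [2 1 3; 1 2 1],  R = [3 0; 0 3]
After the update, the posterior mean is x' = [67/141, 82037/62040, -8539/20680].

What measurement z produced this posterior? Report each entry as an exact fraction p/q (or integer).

x̄ = F·x = [-4, -3, 0]
P̄ = F·P·Fᵀ + Q = [25 11 9; 11 28 -26; 9 -26 58]
S = H·P̄·Hᵀ + R = [649 198; 198 156]
K = P̄·Hᵀ·S⁻¹ = [2/47 43/141; -2081/10340 2923/5640; 3821/10340 -701/1880]
x' − x̄ = [631/141, 268157/62040, -8539/20680] = K·y
y = (KᵀK)⁻¹·Kᵀ·(x' − x̄) = [12, 13]
z = y + H·x̄ = [12, 13] + [-11, -10] = [1, 3]

z = [1, 3]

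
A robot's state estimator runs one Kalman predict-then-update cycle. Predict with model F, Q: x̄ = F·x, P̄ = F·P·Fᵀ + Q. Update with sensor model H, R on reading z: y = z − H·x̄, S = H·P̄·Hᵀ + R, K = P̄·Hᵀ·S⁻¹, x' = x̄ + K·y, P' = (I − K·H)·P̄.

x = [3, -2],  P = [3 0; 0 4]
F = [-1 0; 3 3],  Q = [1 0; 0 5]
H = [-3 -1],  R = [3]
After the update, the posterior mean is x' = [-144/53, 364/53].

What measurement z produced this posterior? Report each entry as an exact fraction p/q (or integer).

x̄ = F·x = [-3, 3]
P̄ = F·P·Fᵀ + Q = [4 -9; -9 68]
S = H·P̄·Hᵀ + R = [53]
K = P̄·Hᵀ·S⁻¹ = [-3/53; -41/53]
x' − x̄ = [15/53, 205/53] = K·y
y = (KᵀK)⁻¹·Kᵀ·(x' − x̄) = [-5]
z = y + H·x̄ = [-5] + [6] = [1]

z = [1]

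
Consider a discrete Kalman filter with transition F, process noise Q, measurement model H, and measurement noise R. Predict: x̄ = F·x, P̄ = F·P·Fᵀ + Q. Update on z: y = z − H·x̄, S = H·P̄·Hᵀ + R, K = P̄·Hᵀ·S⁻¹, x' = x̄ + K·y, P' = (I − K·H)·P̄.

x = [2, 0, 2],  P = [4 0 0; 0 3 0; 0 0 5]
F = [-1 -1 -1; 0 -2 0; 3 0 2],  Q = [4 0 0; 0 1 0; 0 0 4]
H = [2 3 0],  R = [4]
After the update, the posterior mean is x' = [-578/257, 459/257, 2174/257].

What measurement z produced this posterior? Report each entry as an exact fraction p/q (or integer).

z = [1]

x̄ = F·x = [-4, 0, 10]
P̄ = F·P·Fᵀ + Q = [16 6 -22; 6 13 0; -22 0 60]
S = H·P̄·Hᵀ + R = [257]
K = P̄·Hᵀ·S⁻¹ = [50/257; 51/257; -44/257]
x' − x̄ = [450/257, 459/257, -396/257] = K·y
y = (KᵀK)⁻¹·Kᵀ·(x' − x̄) = [9]
z = y + H·x̄ = [9] + [-8] = [1]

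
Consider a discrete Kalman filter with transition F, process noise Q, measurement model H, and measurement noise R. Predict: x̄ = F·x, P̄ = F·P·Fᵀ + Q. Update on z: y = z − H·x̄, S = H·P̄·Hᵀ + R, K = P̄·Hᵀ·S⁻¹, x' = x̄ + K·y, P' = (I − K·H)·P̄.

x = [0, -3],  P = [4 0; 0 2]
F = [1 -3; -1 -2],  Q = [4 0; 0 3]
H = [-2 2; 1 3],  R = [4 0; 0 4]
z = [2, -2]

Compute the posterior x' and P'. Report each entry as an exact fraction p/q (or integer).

x̄ = F·x = [9, 6]
P̄ = F·P·Fᵀ + Q = [26 8; 8 15]
y = z − H·x̄ = [8, -29]
S = H·P̄·Hᵀ + R = [104 6; 6 213]
K = P̄·Hᵀ·S⁻¹ = [-664/1843 1354/5529; 222/1843 1357/5529]
x' = x̄ + K·y = [-5441/5529, -851/5529]
P' = (I − K·H)·P̄ = [4342/5529 358/5529; 358/5529 1690/5529]

x' = [-5441/5529, -851/5529]
P' = [4342/5529 358/5529; 358/5529 1690/5529]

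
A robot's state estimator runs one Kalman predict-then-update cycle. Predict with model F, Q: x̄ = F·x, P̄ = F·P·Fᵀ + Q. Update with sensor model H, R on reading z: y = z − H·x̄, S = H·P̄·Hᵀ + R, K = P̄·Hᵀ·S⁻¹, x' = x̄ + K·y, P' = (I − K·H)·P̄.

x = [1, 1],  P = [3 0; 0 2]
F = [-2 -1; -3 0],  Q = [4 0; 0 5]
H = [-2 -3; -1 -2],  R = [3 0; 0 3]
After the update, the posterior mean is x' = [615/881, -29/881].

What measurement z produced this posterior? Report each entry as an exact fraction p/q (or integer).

z = [-3, 2]

x̄ = F·x = [-3, -3]
P̄ = F·P·Fᵀ + Q = [18 18; 18 32]
S = H·P̄·Hᵀ + R = [579 354; 354 221]
K = P̄·Hᵀ·S⁻¹ = [-258/881 198/881; -48/881 -250/881]
x' − x̄ = [3258/881, 2614/881] = K·y
y = (KᵀK)⁻¹·Kᵀ·(x' − x̄) = [-18, -7]
z = y + H·x̄ = [-18, -7] + [15, 9] = [-3, 2]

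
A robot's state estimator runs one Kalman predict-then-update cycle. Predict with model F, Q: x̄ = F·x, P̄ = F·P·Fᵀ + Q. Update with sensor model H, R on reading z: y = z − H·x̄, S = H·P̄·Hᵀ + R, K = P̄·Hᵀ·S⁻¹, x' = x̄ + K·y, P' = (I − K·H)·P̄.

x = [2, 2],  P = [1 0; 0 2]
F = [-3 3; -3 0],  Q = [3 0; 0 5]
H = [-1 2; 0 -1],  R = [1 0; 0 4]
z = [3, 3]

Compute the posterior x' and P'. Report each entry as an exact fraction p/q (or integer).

x' = [-3744/557, -1143/557]
P' = [5883/557 2748/557; 2748/557 1412/557]

x̄ = F·x = [0, -6]
P̄ = F·P·Fᵀ + Q = [30 9; 9 14]
y = z − H·x̄ = [15, -3]
S = H·P̄·Hᵀ + R = [51 -19; -19 18]
K = P̄·Hᵀ·S⁻¹ = [-387/557 -687/557; 76/557 -353/557]
x' = x̄ + K·y = [-3744/557, -1143/557]
P' = (I − K·H)·P̄ = [5883/557 2748/557; 2748/557 1412/557]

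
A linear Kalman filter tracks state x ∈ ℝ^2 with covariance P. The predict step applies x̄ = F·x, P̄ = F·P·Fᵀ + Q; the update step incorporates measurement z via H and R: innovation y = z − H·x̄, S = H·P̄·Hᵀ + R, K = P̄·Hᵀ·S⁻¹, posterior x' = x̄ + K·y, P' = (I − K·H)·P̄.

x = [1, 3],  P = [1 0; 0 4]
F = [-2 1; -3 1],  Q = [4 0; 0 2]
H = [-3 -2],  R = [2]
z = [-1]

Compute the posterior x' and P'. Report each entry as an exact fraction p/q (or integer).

x̄ = F·x = [1, 0]
P̄ = F·P·Fᵀ + Q = [12 10; 10 15]
y = z − H·x̄ = [2]
S = H·P̄·Hᵀ + R = [290]
K = P̄·Hᵀ·S⁻¹ = [-28/145; -6/29]
x' = x̄ + K·y = [89/145, -12/29]
P' = (I − K·H)·P̄ = [172/145 -46/29; -46/29 75/29]

x' = [89/145, -12/29]
P' = [172/145 -46/29; -46/29 75/29]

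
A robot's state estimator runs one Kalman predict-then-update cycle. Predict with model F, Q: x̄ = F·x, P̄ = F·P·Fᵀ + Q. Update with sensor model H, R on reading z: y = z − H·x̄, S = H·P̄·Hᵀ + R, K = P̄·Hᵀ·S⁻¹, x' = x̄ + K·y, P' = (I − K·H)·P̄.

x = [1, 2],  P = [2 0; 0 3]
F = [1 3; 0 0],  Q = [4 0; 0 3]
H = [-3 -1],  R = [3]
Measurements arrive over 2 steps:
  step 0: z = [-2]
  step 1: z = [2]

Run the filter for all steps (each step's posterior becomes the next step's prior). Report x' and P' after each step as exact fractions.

step 0: x̄ = F·x = [7, 0]
step 0: P̄ = F·P·Fᵀ + Q = [33 0; 0 3]
step 0: y = z − H·x̄ = [19]
step 0: S = H·P̄·Hᵀ + R = [303]
step 0: K = P̄·Hᵀ·S⁻¹ = [-33/101; -1/101]
step 0: x' = x̄ + K·y = [80/101, -19/101]
step 0: P' = (I − K·H)·P̄ = [66/101 -99/101; -99/101 300/101]
step 1: x̄ = F·x = [23/101, 0]
step 1: P̄ = F·P·Fᵀ + Q = [2576/101 0; 0 3]
step 1: y = z − H·x̄ = [271/101]
step 1: S = H·P̄·Hᵀ + R = [23790/101]
step 1: K = P̄·Hᵀ·S⁻¹ = [-1288/3965; -101/7930]
step 1: x' = x̄ + K·y = [-2553/3965, -271/7930]
step 1: P' = (I − K·H)·P̄ = [2576/3965 -3864/3965; -3864/3965 23487/7930]

step 0: x' = [80/101, -19/101], P' = [66/101 -99/101; -99/101 300/101]
step 1: x' = [-2553/3965, -271/7930], P' = [2576/3965 -3864/3965; -3864/3965 23487/7930]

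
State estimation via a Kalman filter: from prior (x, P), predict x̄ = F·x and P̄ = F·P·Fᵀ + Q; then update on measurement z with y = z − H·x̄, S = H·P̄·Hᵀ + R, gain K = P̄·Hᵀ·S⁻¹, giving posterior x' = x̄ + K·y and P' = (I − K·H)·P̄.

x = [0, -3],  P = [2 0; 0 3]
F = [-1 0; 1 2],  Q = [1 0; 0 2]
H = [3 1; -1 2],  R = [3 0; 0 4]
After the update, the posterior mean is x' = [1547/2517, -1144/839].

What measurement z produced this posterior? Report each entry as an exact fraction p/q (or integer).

x̄ = F·x = [0, -6]
P̄ = F·P·Fᵀ + Q = [3 -2; -2 16]
S = H·P̄·Hᵀ + R = [34 13; 13 79]
K = P̄·Hᵀ·S⁻¹ = [644/2517 -329/2517; 116/839 342/839]
x' − x̄ = [1547/2517, 3890/839] = K·y
y = (KᵀK)⁻¹·Kᵀ·(x' − x̄) = [7, 9]
z = y + H·x̄ = [7, 9] + [-6, -12] = [1, -3]

z = [1, -3]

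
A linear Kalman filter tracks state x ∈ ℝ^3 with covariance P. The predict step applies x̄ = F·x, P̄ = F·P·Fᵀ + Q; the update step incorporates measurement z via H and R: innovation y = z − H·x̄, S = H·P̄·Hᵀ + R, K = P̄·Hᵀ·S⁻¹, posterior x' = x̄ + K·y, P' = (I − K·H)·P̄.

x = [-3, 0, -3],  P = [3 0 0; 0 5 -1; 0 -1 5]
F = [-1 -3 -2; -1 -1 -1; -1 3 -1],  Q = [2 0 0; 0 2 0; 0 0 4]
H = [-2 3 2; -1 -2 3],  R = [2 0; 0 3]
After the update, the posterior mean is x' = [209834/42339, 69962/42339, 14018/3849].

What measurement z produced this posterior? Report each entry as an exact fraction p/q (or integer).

z = [2, 3]

x̄ = F·x = [9, 6, 6]
P̄ = F·P·Fᵀ + Q = [58 23 -29; 23 13 -5; -29 -5 63]
S = H·P̄·Hᵀ + R = [499 646; 646 1006]
K = P̄·Hᵀ·S⁻¹ = [8878/42339 -27479/84678; 12121/42339 -10477/42339; 1033/3849 209/3849]
x' − x̄ = [-171217/42339, -184072/42339, -9076/3849] = K·y
y = (KᵀK)⁻¹·Kᵀ·(x' − x̄) = [-10, 6]
z = y + H·x̄ = [-10, 6] + [12, -3] = [2, 3]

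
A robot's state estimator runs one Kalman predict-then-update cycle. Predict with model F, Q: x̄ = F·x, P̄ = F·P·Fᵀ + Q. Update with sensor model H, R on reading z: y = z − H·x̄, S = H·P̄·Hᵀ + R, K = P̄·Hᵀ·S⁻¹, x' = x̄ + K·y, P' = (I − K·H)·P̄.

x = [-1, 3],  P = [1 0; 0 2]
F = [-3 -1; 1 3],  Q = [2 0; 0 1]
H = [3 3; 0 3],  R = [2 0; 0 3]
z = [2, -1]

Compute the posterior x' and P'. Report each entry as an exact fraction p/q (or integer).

x̄ = F·x = [0, 8]
P̄ = F·P·Fᵀ + Q = [13 -9; -9 20]
y = z − H·x̄ = [-22, -25]
S = H·P̄·Hᵀ + R = [137 99; 99 183]
K = P̄·Hᵀ·S⁻¹ = [1623/5090 -1629/5090; 33/5090 1651/5090]
x' = x̄ + K·y = [5019/5090, -1281/5090]
P' = (I − K·H)·P̄ = [2711/5090 -1629/5090; -1629/5090 1651/5090]

x' = [5019/5090, -1281/5090]
P' = [2711/5090 -1629/5090; -1629/5090 1651/5090]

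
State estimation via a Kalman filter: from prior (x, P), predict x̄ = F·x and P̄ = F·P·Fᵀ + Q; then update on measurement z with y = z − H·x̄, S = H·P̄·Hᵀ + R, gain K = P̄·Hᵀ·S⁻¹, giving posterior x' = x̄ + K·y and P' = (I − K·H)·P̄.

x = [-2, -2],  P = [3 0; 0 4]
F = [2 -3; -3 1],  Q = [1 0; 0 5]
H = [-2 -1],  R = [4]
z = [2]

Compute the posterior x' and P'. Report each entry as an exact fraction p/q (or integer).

x' = [-112/29, 176/29]
P' = [265/29 -462/29; -462/29 900/29]

x̄ = F·x = [2, 4]
P̄ = F·P·Fᵀ + Q = [49 -30; -30 36]
y = z − H·x̄ = [10]
S = H·P̄·Hᵀ + R = [116]
K = P̄·Hᵀ·S⁻¹ = [-17/29; 6/29]
x' = x̄ + K·y = [-112/29, 176/29]
P' = (I − K·H)·P̄ = [265/29 -462/29; -462/29 900/29]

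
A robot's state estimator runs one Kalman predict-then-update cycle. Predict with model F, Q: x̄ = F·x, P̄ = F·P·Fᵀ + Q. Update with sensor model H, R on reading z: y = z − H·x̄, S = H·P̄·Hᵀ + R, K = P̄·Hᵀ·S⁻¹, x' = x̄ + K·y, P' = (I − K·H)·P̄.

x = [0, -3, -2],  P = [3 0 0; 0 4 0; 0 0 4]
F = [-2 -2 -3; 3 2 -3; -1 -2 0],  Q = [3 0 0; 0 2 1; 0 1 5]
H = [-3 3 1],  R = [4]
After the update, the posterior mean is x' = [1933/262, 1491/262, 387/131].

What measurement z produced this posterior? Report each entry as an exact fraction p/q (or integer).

z = [-2]

x̄ = F·x = [12, 0, 6]
P̄ = F·P·Fᵀ + Q = [67 2 22; 2 81 -24; 22 -24 24]
S = H·P̄·Hᵀ + R = [1048]
K = P̄·Hᵀ·S⁻¹ = [-173/1048; 213/1048; -57/524]
x' − x̄ = [-1211/262, 1491/262, -399/131] = K·y
y = (KᵀK)⁻¹·Kᵀ·(x' − x̄) = [28]
z = y + H·x̄ = [28] + [-30] = [-2]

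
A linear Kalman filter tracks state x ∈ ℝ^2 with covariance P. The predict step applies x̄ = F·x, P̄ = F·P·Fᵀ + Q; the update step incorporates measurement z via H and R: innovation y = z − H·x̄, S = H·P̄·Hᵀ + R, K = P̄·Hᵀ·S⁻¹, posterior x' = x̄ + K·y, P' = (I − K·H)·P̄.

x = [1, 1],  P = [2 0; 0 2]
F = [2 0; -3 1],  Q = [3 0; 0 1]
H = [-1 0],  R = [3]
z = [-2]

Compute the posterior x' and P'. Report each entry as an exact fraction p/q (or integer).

x' = [2, -2]
P' = [33/14 -18/7; -18/7 75/7]

x̄ = F·x = [2, -2]
P̄ = F·P·Fᵀ + Q = [11 -12; -12 21]
y = z − H·x̄ = [0]
S = H·P̄·Hᵀ + R = [14]
K = P̄·Hᵀ·S⁻¹ = [-11/14; 6/7]
x' = x̄ + K·y = [2, -2]
P' = (I − K·H)·P̄ = [33/14 -18/7; -18/7 75/7]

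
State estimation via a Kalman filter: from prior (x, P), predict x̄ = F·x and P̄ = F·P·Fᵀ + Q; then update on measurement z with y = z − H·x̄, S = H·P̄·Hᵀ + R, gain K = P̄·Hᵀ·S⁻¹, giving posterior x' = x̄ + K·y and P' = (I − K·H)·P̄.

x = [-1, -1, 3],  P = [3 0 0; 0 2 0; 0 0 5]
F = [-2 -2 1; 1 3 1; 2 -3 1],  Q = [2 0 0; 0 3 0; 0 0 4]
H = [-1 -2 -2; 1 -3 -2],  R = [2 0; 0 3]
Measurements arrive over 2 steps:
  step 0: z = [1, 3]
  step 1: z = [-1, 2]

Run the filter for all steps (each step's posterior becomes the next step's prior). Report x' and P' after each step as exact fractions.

step 0: x' = [65945/41273, 29395/41273, -77330/41273], P' = [124422/41273 171898/41273 -217158/41273; 171898/41273 390028/41273 -481846/41273; -217158/41273 -481846/41273 608034/41273]
step 1: x' = [39618560/115508799, -28081721/12834311, 291296989/115508799], P' = [458149070/346526397 9125945/12834311 -333828710/346526397; 9125945/12834311 64809909/25668622 -39300353/12834311; -333828710/346526397 -39300353/12834311 1392431072/346526397]

step 0: x̄ = F·x = [7, -1, 4]
step 0: P̄ = F·P·Fᵀ + Q = [27 -13 5; -13 29 -7; 5 -7 39]
step 0: y = z − H·x̄ = [14, 1]
step 0: S = H·P̄·Hᵀ + R = [213 220; 220 421]
step 0: K = P̄·Hᵀ·S⁻¹ = [-16951/41273 14348/41273; 5869/41273 -11498/41273; -17609/41273 4104/41273]
step 0: x' = x̄ + K·y = [65945/41273, 29395/41273, -77330/41273]
step 0: P' = (I − K·H)·P̄ = [124422/41273 171898/41273 -217158/41273; 171898/41273 390028/41273 -481846/41273; -217158/41273 -481846/41273 608034/41273]
step 1: x̄ = F·x = [-268010/41273, 76800/41273, -33625/41273]
step 1: P̄ = F·P·Fᵀ + Q = [6919580/41273 -3620850/41273 5203540/41273; -3620850/41273 2072523/41273 -2789154/41273; 5203540/41273 -2789154/41273 4740734/41273]
step 1: y = z − H·x̄ = [-222933/41273, 513706/41273]
step 1: S = H·P̄·Hᵀ + R = [18272682/41273 -7033896/41273; -7033896/41273 12100134/41273]
step 1: K = P̄·Hᵀ·S⁻¹ = [-141646340/346526397 42956105/115508799; 2332426/12834311 -6325475/25668622; -164407186/346526397 7181971/115508799]
step 1: x' = x̄ + K·y = [39618560/115508799, -28081721/12834311, 291296989/115508799]
step 1: P' = (I − K·H)·P̄ = [458149070/346526397 9125945/12834311 -333828710/346526397; 9125945/12834311 64809909/25668622 -39300353/12834311; -333828710/346526397 -39300353/12834311 1392431072/346526397]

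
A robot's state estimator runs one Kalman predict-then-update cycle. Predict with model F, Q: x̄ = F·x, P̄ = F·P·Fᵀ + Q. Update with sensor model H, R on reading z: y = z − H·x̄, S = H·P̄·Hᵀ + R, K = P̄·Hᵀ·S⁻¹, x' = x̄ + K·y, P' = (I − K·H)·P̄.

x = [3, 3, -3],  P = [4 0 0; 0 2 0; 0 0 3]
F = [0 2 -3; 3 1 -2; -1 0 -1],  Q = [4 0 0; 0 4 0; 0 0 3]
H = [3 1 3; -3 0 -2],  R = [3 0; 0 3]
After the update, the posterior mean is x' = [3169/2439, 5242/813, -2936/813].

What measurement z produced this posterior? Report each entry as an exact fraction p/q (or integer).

x̄ = F·x = [15, 18, 0]
P̄ = F·P·Fᵀ + Q = [39 22 9; 22 54 -6; 9 -6 10]
S = H·P̄·Hᵀ + R = [756 -600; -600 502]
K = P̄·Hᵀ·S⁻¹ = [583/4878 -205/1626; 1567/1626 283/271; -433/3252 -137/542]
x' − x̄ = [-33416/2439, -9392/813, -2936/813] = K·y
y = (KᵀK)⁻¹·Kᵀ·(x' − x̄) = [-64, 48]
z = y + H·x̄ = [-64, 48] + [63, -45] = [-1, 3]

z = [-1, 3]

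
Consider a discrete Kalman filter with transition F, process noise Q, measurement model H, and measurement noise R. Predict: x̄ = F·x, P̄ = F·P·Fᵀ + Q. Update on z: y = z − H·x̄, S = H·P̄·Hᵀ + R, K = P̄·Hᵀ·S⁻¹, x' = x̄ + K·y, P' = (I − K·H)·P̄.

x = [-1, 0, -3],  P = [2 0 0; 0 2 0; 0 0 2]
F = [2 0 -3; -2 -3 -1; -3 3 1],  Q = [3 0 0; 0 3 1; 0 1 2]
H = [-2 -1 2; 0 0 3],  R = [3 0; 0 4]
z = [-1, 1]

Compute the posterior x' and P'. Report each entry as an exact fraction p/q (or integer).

x' = [6287/12125, 772/485, 6783/12125]
P' = [258179/36375 -18136/1455 3712/12125; -18136/1455 7537/291 92/485; 3712/12125 92/485 5108/12125]

x̄ = F·x = [7, 5, 0]
P̄ = F·P·Fᵀ + Q = [29 -2 -18; -2 31 -7; -18 -7 40]
y = z − H·x̄ = [18, 1]
S = H·P̄·Hᵀ + R = [474 369; 369 364]
K = P̄·Hᵀ·S⁻¹ = [-13562/36375 2784/12125; -287/1455 69/485; 164/12125 3831/12125]
x' = x̄ + K·y = [6287/12125, 772/485, 6783/12125]
P' = (I − K·H)·P̄ = [258179/36375 -18136/1455 3712/12125; -18136/1455 7537/291 92/485; 3712/12125 92/485 5108/12125]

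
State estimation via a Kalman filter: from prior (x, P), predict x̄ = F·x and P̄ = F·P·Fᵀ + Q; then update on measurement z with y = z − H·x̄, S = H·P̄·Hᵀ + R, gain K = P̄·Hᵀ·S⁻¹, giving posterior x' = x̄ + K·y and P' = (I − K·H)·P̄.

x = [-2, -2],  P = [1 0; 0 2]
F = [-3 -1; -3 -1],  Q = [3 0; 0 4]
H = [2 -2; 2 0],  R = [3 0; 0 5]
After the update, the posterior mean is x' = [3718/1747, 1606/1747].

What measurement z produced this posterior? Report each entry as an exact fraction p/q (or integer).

x̄ = F·x = [8, 8]
P̄ = F·P·Fᵀ + Q = [14 11; 11 15]
S = H·P̄·Hᵀ + R = [31 12; 12 61]
K = P̄·Hᵀ·S⁻¹ = [30/1747 796/1747; -752/1747 778/1747]
x' − x̄ = [-10258/1747, -12370/1747] = K·y
y = (KᵀK)⁻¹·Kᵀ·(x' − x̄) = [3, -13]
z = y + H·x̄ = [3, -13] + [0, 16] = [3, 3]

z = [3, 3]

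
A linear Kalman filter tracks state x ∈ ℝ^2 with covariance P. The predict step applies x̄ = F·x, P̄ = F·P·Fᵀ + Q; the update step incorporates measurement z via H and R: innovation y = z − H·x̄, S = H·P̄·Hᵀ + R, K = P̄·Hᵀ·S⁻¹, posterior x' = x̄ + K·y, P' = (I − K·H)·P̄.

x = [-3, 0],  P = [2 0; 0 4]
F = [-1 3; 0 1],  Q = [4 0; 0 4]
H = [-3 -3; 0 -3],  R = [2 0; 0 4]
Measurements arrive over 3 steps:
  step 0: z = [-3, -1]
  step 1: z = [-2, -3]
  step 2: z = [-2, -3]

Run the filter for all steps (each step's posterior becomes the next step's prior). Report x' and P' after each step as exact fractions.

step 0: x' = [1875/2296, 237/1148], P' = [669/1148 -213/574; -213/574 109/287]
step 1: x' = [-142173/597668, 1088997/1195336], P' = [85292/149417 -54471/149417; -54471/149417 112323/298834]
step 2: x' = [-13170315/154306438, 4877442/5934863], P' = [176101693/308612876 -2162859/5934863; -2162859/5934863 2230304/5934863]

step 0: x̄ = F·x = [3, 0]
step 0: P̄ = F·P·Fᵀ + Q = [42 12; 12 8]
step 0: y = z − H·x̄ = [6, -1]
step 0: S = H·P̄·Hᵀ + R = [668 180; 180 76]
step 0: K = P̄·Hᵀ·S⁻¹ = [-729/2296 639/2296; -15/1148 -327/1148]
step 0: x' = x̄ + K·y = [1875/2296, 237/1148]
step 0: P' = (I − K·H)·P̄ = [669/1148 -213/574; -213/574 109/287]
step 1: x̄ = F·x = [-453/2296, 237/1148]
step 1: P̄ = F·P·Fᵀ + Q = [11741/1148 867/574; 867/574 1257/287]
step 1: y = z − H·x̄ = [-647/328, -2733/1148]
step 1: S = H·P̄·Hᵀ + R = [26347/164 4347/82; 4347/82 12461/287]
step 1: K = P̄·Hᵀ·S⁻¹ = [-92463/298834 163413/597668; -10143/597668 -336969/1195336]
step 1: x' = x̄ + K·y = [-142173/597668, 1088997/1195336]
step 1: P' = (I − K·H)·P̄ = [85292/149417 -54471/149417; -54471/149417 112323/298834]
step 2: x̄ = F·x = [3551337/1195336, 1088997/1195336]
step 2: P̄ = F·P·Fᵀ + Q = [3030479/298834 445911/298834; 445911/298834 1307659/298834]
step 2: y = z − H·x̄ = [5765165/597668, -319017/1195336]
step 2: S = H·P̄·Hᵀ + R = [23833654/149417 7891065/149417; 7891065/149417 12964267/298834]
step 2: K = P̄·Hᵀ·S⁻¹ = [-190899075/617225752 6488577/23739452; -202335/11869726 -1672728/5934863]
step 2: x' = x̄ + K·y = [-13170315/154306438, 4877442/5934863]
step 2: P' = (I − K·H)·P̄ = [176101693/308612876 -2162859/5934863; -2162859/5934863 2230304/5934863]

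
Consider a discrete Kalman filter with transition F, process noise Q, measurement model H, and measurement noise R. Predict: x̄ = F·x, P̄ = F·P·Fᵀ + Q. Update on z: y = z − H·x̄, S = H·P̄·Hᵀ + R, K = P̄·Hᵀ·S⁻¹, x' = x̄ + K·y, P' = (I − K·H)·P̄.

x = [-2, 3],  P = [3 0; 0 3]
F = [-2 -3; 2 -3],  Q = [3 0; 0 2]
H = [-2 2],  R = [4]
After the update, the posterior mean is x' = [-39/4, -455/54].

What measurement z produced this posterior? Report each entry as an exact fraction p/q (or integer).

z = [3]

x̄ = F·x = [-5, -13]
P̄ = F·P·Fᵀ + Q = [42 15; 15 41]
S = H·P̄·Hᵀ + R = [216]
K = P̄·Hᵀ·S⁻¹ = [-1/4; 13/54]
x' − x̄ = [-19/4, 247/54] = K·y
y = (KᵀK)⁻¹·Kᵀ·(x' − x̄) = [19]
z = y + H·x̄ = [19] + [-16] = [3]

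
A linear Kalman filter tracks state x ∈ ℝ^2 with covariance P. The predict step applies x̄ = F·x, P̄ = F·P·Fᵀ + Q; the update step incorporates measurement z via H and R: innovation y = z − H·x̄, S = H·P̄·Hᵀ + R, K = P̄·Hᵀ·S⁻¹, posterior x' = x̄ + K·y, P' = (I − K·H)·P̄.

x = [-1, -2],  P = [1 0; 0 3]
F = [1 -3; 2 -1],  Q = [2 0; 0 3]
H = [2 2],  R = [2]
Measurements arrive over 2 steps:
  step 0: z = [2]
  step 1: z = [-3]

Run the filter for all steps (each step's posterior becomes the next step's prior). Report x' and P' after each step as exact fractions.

step 0: x' = [297/125, -168/125], P' = [388/125 -347/125; -347/125 368/125]
step 1: x' = [-53874/36791, 438/36791], P' = [64406/36791 -54065/36791; -54065/36791 62057/36791]

step 0: x̄ = F·x = [5, 0]
step 0: P̄ = F·P·Fᵀ + Q = [30 11; 11 10]
step 0: y = z − H·x̄ = [-8]
step 0: S = H·P̄·Hᵀ + R = [250]
step 0: K = P̄·Hᵀ·S⁻¹ = [41/125; 21/125]
step 0: x' = x̄ + K·y = [297/125, -168/125]
step 0: P' = (I − K·H)·P̄ = [388/125 -347/125; -347/125 368/125]
step 1: x̄ = F·x = [801/125, 762/125]
step 1: P̄ = F·P·Fᵀ + Q = [6032/125 4309/125; 4309/125 3683/125]
step 1: y = z − H·x̄ = [-3501/125]
step 1: S = H·P̄·Hᵀ + R = [73582/125]
step 1: K = P̄·Hᵀ·S⁻¹ = [10341/36791; 7992/36791]
step 1: x' = x̄ + K·y = [-53874/36791, 438/36791]
step 1: P' = (I − K·H)·P̄ = [64406/36791 -54065/36791; -54065/36791 62057/36791]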